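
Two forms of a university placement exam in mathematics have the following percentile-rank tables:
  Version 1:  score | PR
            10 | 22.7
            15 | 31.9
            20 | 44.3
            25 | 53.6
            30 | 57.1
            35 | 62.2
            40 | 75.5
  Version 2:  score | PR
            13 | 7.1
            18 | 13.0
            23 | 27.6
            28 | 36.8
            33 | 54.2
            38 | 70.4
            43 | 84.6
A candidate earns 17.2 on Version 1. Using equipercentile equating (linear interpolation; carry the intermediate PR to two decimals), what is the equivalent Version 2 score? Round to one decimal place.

28.2

PR of 17.2 on Version 1: 31.9 + (17.2 − 15)/(20 − 15) × (44.3 − 31.9) = 37.36
On Version 2, PR 37.36 falls between score 28 (PR 36.8) and 33 (PR 54.2).
Interpolate: 28 + (37.36 − 36.8)/(54.2 − 36.8) × (33 − 28) = 28.2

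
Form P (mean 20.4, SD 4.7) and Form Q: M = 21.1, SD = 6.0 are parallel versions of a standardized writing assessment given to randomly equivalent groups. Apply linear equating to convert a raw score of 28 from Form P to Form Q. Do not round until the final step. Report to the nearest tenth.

30.8

Linear equating: y = (SD_Y/SD_X)(x − M_X) + M_Y
y = (6.0/4.7)(28 − 20.4) + 21.1
y = 1.276596 × 7.6 + 21.1 = 9.7021 + 21.1 = 30.8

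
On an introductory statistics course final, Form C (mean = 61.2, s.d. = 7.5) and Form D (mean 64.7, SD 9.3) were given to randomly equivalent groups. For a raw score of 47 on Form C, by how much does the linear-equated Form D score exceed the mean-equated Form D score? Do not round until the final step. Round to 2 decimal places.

Mean-equated: 47 + (64.7 − 61.2) = 50.50
Linear-equated: (9.3/7.5)(47 − 61.2) + 64.7 = 47.092
Difference = 47.092 − 50.50 = -3.41

-3.41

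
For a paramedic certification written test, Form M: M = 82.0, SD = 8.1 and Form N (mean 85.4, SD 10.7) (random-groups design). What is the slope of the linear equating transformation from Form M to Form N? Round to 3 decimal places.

1.321

A = SD_Y / SD_X = 10.7 / 8.1 = 1.321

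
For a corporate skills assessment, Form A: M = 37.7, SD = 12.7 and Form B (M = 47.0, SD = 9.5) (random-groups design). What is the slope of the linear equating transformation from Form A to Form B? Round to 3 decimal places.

A = SD_Y / SD_X = 9.5 / 12.7 = 0.748

0.748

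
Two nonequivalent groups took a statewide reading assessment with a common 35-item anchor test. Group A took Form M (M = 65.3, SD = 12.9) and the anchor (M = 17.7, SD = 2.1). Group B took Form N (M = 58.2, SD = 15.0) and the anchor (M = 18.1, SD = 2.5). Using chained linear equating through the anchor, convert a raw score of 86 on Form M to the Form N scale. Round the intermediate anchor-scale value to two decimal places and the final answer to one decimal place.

Form M → anchor (Group A): v = (2.1/12.9)(86 − 65.3) + 17.7 = 21.07
anchor → Form N (Group B): y = (15.0/2.5)(21.07 − 18.1) + 58.2 = 76.0

76.0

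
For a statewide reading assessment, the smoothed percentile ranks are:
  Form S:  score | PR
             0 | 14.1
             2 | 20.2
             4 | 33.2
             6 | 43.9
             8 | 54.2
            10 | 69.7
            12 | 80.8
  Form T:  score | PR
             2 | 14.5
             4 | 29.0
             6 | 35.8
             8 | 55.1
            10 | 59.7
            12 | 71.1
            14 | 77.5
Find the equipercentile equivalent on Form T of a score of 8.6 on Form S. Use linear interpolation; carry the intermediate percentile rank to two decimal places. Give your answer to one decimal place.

PR of 8.6 on Form S: 54.2 + (8.6 − 8)/(10 − 8) × (69.7 − 54.2) = 58.85
On Form T, PR 58.85 falls between score 8 (PR 55.1) and 10 (PR 59.7).
Interpolate: 8 + (58.85 − 55.1)/(59.7 − 55.1) × (10 − 8) = 9.6

9.6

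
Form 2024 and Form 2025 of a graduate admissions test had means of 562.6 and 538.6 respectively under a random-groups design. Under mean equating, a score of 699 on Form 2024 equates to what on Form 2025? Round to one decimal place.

Mean equating: y = x + (M_Y − M_X) = 699 + (538.6 − 562.6) = 675.0

675.0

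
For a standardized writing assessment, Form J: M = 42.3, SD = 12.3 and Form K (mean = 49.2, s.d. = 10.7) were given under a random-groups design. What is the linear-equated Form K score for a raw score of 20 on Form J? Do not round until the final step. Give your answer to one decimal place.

29.8

Linear equating: y = (SD_Y/SD_X)(x − M_X) + M_Y
y = (10.7/12.3)(20 − 42.3) + 49.2
y = 0.869919 × -22.3 + 49.2 = -19.3992 + 49.2 = 29.8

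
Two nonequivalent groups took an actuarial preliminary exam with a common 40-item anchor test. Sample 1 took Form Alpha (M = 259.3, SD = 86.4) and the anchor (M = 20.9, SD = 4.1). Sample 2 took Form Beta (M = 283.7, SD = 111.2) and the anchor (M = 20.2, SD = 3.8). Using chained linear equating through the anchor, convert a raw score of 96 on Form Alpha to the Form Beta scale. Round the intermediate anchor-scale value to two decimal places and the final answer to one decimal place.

77.4

Form Alpha → anchor (Sample 1): v = (4.1/86.4)(96 − 259.3) + 20.9 = 13.15
anchor → Form Beta (Sample 2): y = (111.2/3.8)(13.15 − 20.2) + 283.7 = 77.4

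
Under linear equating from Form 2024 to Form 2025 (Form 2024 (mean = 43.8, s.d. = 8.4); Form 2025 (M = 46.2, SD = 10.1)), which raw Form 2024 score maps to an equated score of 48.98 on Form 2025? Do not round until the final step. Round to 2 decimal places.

46.11

Invert y = (SD_Y/SD_X)(x − M_X) + M_Y:
x = (SD_X/SD_Y)(y − M_Y) + M_X = (8.4/10.1)(48.98 − 46.2) + 43.8
x = 0.831683 × 2.780 + 43.8 = 46.11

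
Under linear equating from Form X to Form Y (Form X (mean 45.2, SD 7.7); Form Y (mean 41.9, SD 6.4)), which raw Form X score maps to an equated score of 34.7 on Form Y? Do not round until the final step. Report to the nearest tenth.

Invert y = (SD_Y/SD_X)(x − M_X) + M_Y:
x = (SD_X/SD_Y)(y − M_Y) + M_X = (7.7/6.4)(34.7 − 41.9) + 45.2
x = 1.203125 × -7.200 + 45.2 = 36.5

36.5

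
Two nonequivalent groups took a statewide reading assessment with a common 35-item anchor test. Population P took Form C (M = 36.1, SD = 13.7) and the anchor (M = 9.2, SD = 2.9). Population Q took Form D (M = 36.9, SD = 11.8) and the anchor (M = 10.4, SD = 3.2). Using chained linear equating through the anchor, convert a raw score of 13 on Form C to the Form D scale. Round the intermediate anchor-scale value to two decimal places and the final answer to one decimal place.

Form C → anchor (Population P): v = (2.9/13.7)(13 − 36.1) + 9.2 = 4.31
anchor → Form D (Population Q): y = (11.8/3.2)(4.31 − 10.4) + 36.9 = 14.4

14.4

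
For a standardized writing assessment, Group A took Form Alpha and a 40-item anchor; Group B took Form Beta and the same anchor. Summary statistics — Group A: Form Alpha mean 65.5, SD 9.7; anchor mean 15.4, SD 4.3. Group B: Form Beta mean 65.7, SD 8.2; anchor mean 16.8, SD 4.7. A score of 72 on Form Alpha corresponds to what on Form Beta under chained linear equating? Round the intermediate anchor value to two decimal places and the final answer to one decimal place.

Form Alpha → anchor (Group A): v = (4.3/9.7)(72 − 65.5) + 15.4 = 18.28
anchor → Form Beta (Group B): y = (8.2/4.7)(18.28 − 16.8) + 65.7 = 68.3

68.3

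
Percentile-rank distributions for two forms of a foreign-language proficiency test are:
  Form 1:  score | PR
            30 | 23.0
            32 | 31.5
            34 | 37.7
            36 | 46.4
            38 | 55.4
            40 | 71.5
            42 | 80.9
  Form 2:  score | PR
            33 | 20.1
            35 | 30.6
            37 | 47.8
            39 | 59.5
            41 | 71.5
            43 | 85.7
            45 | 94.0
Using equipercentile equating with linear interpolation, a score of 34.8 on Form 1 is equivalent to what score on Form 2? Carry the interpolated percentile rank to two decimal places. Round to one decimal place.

PR of 34.8 on Form 1: 37.7 + (34.8 − 34)/(36 − 34) × (46.4 − 37.7) = 41.18
On Form 2, PR 41.18 falls between score 35 (PR 30.6) and 37 (PR 47.8).
Interpolate: 35 + (41.18 − 30.6)/(47.8 − 30.6) × (37 − 35) = 36.2

36.2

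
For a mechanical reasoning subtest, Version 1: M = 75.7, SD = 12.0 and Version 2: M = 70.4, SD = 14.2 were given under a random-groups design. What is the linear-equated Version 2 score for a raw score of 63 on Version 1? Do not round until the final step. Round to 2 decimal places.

Linear equating: y = (SD_Y/SD_X)(x − M_X) + M_Y
y = (14.2/12.0)(63 − 75.7) + 70.4
y = 1.183333 × -12.7 + 70.4 = -15.0283 + 70.4 = 55.37

55.37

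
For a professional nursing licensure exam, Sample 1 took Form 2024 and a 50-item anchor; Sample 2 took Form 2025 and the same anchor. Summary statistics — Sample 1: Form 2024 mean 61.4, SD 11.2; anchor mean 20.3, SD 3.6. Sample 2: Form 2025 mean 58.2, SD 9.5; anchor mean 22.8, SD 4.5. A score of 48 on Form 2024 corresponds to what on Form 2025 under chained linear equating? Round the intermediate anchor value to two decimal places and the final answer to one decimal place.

43.8

Form 2024 → anchor (Sample 1): v = (3.6/11.2)(48 − 61.4) + 20.3 = 15.99
anchor → Form 2025 (Sample 2): y = (9.5/4.5)(15.99 − 22.8) + 58.2 = 43.8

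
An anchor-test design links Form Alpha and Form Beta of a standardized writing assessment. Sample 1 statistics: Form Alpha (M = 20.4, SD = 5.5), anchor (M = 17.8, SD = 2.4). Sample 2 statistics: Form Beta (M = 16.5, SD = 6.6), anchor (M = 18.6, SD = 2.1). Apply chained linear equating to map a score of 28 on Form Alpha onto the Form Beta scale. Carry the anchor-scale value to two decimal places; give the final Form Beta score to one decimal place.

24.4

Form Alpha → anchor (Sample 1): v = (2.4/5.5)(28 − 20.4) + 17.8 = 21.12
anchor → Form Beta (Sample 2): y = (6.6/2.1)(21.12 − 18.6) + 16.5 = 24.4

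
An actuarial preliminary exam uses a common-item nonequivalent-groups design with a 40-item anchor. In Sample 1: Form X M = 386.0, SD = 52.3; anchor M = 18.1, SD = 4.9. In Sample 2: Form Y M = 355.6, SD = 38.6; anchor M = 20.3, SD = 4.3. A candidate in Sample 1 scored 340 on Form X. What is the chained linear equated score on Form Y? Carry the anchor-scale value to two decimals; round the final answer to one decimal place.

297.2

Form X → anchor (Sample 1): v = (4.9/52.3)(340 − 386.0) + 18.1 = 13.79
anchor → Form Y (Sample 2): y = (38.6/4.3)(13.79 − 20.3) + 355.6 = 297.2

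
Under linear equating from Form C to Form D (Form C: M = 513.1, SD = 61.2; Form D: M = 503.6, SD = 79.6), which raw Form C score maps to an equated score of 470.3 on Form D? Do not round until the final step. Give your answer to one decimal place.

Invert y = (SD_Y/SD_X)(x − M_X) + M_Y:
x = (SD_X/SD_Y)(y − M_Y) + M_X = (61.2/79.6)(470.3 − 503.6) + 513.1
x = 0.768844 × -33.300 + 513.1 = 487.5

487.5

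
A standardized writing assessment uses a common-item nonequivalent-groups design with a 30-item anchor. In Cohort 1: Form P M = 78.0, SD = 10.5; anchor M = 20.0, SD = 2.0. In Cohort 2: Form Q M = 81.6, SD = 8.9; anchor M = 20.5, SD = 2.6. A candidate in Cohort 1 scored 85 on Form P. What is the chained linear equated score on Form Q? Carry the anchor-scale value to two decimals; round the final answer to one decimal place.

84.4

Form P → anchor (Cohort 1): v = (2.0/10.5)(85 − 78.0) + 20.0 = 21.33
anchor → Form Q (Cohort 2): y = (8.9/2.6)(21.33 − 20.5) + 81.6 = 84.4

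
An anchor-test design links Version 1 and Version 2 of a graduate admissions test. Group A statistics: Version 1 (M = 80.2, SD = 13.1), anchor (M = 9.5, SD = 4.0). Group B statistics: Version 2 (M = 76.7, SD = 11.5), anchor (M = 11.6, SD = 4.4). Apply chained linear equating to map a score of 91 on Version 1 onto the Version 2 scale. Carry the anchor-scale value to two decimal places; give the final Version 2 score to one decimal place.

79.8

Version 1 → anchor (Group A): v = (4.0/13.1)(91 − 80.2) + 9.5 = 12.80
anchor → Version 2 (Group B): y = (11.5/4.4)(12.80 − 11.6) + 76.7 = 79.8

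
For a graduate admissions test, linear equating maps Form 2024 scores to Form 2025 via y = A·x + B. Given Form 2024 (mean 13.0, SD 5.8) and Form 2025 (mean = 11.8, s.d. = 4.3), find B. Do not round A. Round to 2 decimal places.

2.16

A = SD_Y / SD_X = 4.3 / 5.8 = 0.741379
B = M_Y − A·M_X = 11.8 − 0.741379 × 13.0 = 2.16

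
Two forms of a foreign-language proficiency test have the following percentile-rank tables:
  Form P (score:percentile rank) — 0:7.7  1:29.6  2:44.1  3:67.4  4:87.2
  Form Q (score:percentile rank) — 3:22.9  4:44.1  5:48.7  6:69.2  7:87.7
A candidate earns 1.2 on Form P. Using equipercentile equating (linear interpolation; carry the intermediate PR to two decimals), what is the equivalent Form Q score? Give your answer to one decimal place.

PR of 1.2 on Form P: 29.6 + (1.2 − 1)/(2 − 1) × (44.1 − 29.6) = 32.50
On Form Q, PR 32.50 falls between score 3 (PR 22.9) and 4 (PR 44.1).
Interpolate: 3 + (32.50 − 22.9)/(44.1 − 22.9) × (4 − 3) = 3.5

3.5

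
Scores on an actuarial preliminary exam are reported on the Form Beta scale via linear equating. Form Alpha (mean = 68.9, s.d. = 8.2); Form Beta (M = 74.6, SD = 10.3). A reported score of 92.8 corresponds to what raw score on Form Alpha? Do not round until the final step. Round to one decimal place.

Invert y = (SD_Y/SD_X)(x − M_X) + M_Y:
x = (SD_X/SD_Y)(y − M_Y) + M_X = (8.2/10.3)(92.8 − 74.6) + 68.9
x = 0.796117 × 18.200 + 68.9 = 83.4

83.4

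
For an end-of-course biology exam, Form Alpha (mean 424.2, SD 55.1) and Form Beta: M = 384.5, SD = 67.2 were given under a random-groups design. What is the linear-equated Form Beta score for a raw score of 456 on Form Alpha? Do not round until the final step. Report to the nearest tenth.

423.3

Linear equating: y = (SD_Y/SD_X)(x − M_X) + M_Y
y = (67.2/55.1)(456 − 424.2) + 384.5
y = 1.219601 × 31.8 + 384.5 = 38.7833 + 384.5 = 423.3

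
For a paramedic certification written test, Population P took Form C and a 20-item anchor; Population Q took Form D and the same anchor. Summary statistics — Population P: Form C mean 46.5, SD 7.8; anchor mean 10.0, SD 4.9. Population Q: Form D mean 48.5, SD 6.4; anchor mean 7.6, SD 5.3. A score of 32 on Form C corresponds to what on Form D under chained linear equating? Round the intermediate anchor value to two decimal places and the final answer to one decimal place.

40.4

Form C → anchor (Population P): v = (4.9/7.8)(32 − 46.5) + 10.0 = 0.89
anchor → Form D (Population Q): y = (6.4/5.3)(0.89 − 7.6) + 48.5 = 40.4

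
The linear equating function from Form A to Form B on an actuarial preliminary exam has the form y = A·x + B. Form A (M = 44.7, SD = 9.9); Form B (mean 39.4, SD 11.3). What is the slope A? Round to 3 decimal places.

1.141

A = SD_Y / SD_X = 11.3 / 9.9 = 1.141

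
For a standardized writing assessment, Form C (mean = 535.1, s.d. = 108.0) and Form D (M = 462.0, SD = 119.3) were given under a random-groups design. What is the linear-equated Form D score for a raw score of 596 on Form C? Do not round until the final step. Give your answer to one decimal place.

Linear equating: y = (SD_Y/SD_X)(x − M_X) + M_Y
y = (119.3/108.0)(596 − 535.1) + 462.0
y = 1.104630 × 60.9 + 462.0 = 67.2719 + 462.0 = 529.3

529.3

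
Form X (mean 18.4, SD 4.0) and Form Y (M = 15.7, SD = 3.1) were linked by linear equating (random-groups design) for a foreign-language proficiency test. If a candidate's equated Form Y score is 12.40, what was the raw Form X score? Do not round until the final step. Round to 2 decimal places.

14.14

Invert y = (SD_Y/SD_X)(x − M_X) + M_Y:
x = (SD_X/SD_Y)(y − M_Y) + M_X = (4.0/3.1)(12.40 − 15.7) + 18.4
x = 1.290323 × -3.300 + 18.4 = 14.14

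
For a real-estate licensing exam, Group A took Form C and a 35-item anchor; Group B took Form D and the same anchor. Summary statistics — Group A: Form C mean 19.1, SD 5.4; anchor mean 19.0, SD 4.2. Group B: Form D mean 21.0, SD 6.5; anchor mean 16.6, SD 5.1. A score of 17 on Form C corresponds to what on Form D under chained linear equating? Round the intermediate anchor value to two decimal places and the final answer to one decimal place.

Form C → anchor (Group A): v = (4.2/5.4)(17 − 19.1) + 19.0 = 17.37
anchor → Form D (Group B): y = (6.5/5.1)(17.37 − 16.6) + 21.0 = 22.0

22.0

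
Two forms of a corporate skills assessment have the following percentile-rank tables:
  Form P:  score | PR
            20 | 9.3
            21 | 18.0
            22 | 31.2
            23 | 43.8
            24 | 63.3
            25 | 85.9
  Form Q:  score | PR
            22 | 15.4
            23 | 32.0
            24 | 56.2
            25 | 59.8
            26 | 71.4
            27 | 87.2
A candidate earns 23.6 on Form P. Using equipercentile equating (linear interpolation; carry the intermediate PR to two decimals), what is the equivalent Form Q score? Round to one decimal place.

PR of 23.6 on Form P: 43.8 + (23.6 − 23)/(24 − 23) × (63.3 − 43.8) = 55.50
On Form Q, PR 55.50 falls between score 23 (PR 32.0) and 24 (PR 56.2).
Interpolate: 23 + (55.50 − 32.0)/(56.2 − 32.0) × (24 − 23) = 24.0

24.0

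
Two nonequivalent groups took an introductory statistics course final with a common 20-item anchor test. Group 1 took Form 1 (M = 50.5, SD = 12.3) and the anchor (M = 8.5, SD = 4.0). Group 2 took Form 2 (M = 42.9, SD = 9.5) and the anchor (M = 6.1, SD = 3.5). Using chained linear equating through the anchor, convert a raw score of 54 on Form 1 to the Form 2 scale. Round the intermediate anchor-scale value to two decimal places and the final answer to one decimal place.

52.5

Form 1 → anchor (Group 1): v = (4.0/12.3)(54 − 50.5) + 8.5 = 9.64
anchor → Form 2 (Group 2): y = (9.5/3.5)(9.64 − 6.1) + 42.9 = 52.5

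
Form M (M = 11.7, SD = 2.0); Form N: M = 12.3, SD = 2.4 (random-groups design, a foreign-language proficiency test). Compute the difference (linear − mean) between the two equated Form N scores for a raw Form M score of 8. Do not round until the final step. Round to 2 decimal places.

-0.74

Mean-equated: 8 + (12.3 − 11.7) = 8.60
Linear-equated: (2.4/2.0)(8 − 11.7) + 12.3 = 7.860
Difference = 7.860 − 8.60 = -0.74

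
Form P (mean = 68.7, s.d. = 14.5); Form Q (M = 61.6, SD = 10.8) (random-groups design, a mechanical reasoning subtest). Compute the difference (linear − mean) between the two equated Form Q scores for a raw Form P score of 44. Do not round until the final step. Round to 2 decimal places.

6.30

Mean-equated: 44 + (61.6 − 68.7) = 36.90
Linear-equated: (10.8/14.5)(44 − 68.7) + 61.6 = 43.203
Difference = 43.203 − 36.90 = 6.30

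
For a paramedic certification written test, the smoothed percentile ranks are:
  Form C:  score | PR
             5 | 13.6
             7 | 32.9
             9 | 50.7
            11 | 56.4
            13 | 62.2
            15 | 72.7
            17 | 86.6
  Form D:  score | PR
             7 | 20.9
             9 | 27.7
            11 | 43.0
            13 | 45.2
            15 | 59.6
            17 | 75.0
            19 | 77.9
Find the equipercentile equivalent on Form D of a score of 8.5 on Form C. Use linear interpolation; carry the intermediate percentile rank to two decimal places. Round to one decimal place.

13.1

PR of 8.5 on Form C: 32.9 + (8.5 − 7)/(9 − 7) × (50.7 − 32.9) = 46.25
On Form D, PR 46.25 falls between score 13 (PR 45.2) and 15 (PR 59.6).
Interpolate: 13 + (46.25 − 45.2)/(59.6 − 45.2) × (15 − 13) = 13.1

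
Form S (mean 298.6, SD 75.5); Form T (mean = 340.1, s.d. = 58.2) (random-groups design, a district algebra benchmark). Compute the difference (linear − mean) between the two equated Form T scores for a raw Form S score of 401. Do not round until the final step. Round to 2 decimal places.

-23.46

Mean-equated: 401 + (340.1 − 298.6) = 442.50
Linear-equated: (58.2/75.5)(401 − 298.6) + 340.1 = 419.036
Difference = 419.036 − 442.50 = -23.46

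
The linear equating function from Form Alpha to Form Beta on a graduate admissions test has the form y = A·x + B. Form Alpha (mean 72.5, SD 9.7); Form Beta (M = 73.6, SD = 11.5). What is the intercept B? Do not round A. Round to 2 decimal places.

A = SD_Y / SD_X = 11.5 / 9.7 = 1.185567
B = M_Y − A·M_X = 73.6 − 1.185567 × 72.5 = -12.35

-12.35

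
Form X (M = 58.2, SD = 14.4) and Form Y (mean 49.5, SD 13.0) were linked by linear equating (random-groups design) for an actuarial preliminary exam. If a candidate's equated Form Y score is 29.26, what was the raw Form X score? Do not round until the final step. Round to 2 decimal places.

Invert y = (SD_Y/SD_X)(x − M_X) + M_Y:
x = (SD_X/SD_Y)(y − M_Y) + M_X = (14.4/13.0)(29.26 − 49.5) + 58.2
x = 1.107692 × -20.240 + 58.2 = 35.78

35.78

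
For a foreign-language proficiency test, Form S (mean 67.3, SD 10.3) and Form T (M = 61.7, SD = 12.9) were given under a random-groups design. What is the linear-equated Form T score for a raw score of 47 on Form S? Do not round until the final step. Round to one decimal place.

Linear equating: y = (SD_Y/SD_X)(x − M_X) + M_Y
y = (12.9/10.3)(47 − 67.3) + 61.7
y = 1.252427 × -20.3 + 61.7 = -25.4243 + 61.7 = 36.3

36.3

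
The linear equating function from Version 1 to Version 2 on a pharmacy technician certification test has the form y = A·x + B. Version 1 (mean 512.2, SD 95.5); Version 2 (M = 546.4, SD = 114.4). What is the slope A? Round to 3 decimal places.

1.198

A = SD_Y / SD_X = 114.4 / 95.5 = 1.198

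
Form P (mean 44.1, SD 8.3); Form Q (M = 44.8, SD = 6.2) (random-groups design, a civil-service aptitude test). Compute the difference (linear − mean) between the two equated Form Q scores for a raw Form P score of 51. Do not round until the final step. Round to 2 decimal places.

-1.75

Mean-equated: 51 + (44.8 − 44.1) = 51.70
Linear-equated: (6.2/8.3)(51 − 44.1) + 44.8 = 49.954
Difference = 49.954 − 51.70 = -1.75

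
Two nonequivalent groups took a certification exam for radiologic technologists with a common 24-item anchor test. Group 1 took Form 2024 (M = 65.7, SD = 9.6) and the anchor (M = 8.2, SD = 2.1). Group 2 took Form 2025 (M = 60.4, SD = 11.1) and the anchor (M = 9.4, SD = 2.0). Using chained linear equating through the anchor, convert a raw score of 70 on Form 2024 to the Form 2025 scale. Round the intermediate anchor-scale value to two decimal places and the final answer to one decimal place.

Form 2024 → anchor (Group 1): v = (2.1/9.6)(70 − 65.7) + 8.2 = 9.14
anchor → Form 2025 (Group 2): y = (11.1/2.0)(9.14 − 9.4) + 60.4 = 59.0

59.0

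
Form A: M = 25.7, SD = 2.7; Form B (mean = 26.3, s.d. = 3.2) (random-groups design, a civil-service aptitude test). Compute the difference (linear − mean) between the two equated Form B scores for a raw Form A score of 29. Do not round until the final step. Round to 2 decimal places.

Mean-equated: 29 + (26.3 − 25.7) = 29.60
Linear-equated: (3.2/2.7)(29 − 25.7) + 26.3 = 30.211
Difference = 30.211 − 29.60 = 0.61

0.61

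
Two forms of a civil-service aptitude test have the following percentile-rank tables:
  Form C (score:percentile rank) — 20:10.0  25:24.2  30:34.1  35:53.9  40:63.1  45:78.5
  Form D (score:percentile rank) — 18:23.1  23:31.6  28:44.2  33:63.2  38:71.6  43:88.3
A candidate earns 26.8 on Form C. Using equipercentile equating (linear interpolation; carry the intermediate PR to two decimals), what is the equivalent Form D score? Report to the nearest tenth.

PR of 26.8 on Form C: 24.2 + (26.8 − 25)/(30 − 25) × (34.1 − 24.2) = 27.76
On Form D, PR 27.76 falls between score 18 (PR 23.1) and 23 (PR 31.6).
Interpolate: 18 + (27.76 − 23.1)/(31.6 − 23.1) × (23 − 18) = 20.7

20.7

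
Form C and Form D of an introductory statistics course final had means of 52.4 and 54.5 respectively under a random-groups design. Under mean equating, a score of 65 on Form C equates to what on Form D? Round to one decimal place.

Mean equating: y = x + (M_Y − M_X) = 65 + (54.5 − 52.4) = 67.1

67.1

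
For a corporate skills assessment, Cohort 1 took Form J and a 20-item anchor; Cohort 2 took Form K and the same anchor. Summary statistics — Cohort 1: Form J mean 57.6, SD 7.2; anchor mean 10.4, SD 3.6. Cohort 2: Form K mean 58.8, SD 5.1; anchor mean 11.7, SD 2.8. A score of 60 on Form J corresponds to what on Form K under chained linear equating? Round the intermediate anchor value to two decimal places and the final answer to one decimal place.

58.6

Form J → anchor (Cohort 1): v = (3.6/7.2)(60 − 57.6) + 10.4 = 11.60
anchor → Form K (Cohort 2): y = (5.1/2.8)(11.60 − 11.7) + 58.8 = 58.6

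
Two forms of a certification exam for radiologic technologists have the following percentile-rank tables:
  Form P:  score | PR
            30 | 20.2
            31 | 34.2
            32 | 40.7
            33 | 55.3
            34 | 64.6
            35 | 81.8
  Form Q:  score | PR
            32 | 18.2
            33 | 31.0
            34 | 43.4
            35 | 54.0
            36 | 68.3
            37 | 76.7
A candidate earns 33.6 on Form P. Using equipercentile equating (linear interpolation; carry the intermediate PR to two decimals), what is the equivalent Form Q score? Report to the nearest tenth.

35.5

PR of 33.6 on Form P: 55.3 + (33.6 − 33)/(34 − 33) × (64.6 − 55.3) = 60.88
On Form Q, PR 60.88 falls between score 35 (PR 54.0) and 36 (PR 68.3).
Interpolate: 35 + (60.88 − 54.0)/(68.3 − 54.0) × (36 − 35) = 35.5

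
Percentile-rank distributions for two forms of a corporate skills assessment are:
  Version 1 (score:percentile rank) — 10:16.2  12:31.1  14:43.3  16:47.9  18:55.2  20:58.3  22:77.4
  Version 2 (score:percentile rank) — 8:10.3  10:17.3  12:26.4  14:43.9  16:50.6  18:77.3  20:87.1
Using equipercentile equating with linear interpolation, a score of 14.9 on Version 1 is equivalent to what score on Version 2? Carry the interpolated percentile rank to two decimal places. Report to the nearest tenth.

PR of 14.9 on Version 1: 43.3 + (14.9 − 14)/(16 − 14) × (47.9 − 43.3) = 45.37
On Version 2, PR 45.37 falls between score 14 (PR 43.9) and 16 (PR 50.6).
Interpolate: 14 + (45.37 − 43.9)/(50.6 − 43.9) × (16 − 14) = 14.4

14.4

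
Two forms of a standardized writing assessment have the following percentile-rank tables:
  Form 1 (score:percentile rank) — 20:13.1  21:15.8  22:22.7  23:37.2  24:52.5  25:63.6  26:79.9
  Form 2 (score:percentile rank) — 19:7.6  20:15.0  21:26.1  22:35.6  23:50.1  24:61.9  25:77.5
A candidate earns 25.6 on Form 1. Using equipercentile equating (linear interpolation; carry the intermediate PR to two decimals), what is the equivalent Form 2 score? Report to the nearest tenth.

24.7

PR of 25.6 on Form 1: 63.6 + (25.6 − 25)/(26 − 25) × (79.9 − 63.6) = 73.38
On Form 2, PR 73.38 falls between score 24 (PR 61.9) and 25 (PR 77.5).
Interpolate: 24 + (73.38 − 61.9)/(77.5 − 61.9) × (25 − 24) = 24.7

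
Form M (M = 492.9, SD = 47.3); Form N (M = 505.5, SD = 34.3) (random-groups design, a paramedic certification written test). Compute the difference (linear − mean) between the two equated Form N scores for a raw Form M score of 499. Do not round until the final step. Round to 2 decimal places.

Mean-equated: 499 + (505.5 − 492.9) = 511.60
Linear-equated: (34.3/47.3)(499 − 492.9) + 505.5 = 509.923
Difference = 509.923 − 511.60 = -1.68

-1.68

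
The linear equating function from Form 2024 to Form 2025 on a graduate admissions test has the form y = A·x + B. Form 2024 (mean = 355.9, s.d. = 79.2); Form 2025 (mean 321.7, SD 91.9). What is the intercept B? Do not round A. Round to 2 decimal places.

A = SD_Y / SD_X = 91.9 / 79.2 = 1.160354
B = M_Y − A·M_X = 321.7 − 1.160354 × 355.9 = -91.27

-91.27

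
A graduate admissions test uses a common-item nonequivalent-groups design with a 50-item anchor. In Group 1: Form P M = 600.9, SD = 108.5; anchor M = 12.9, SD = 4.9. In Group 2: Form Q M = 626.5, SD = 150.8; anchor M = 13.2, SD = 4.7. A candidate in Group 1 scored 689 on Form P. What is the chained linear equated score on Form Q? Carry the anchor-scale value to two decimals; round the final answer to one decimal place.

Form P → anchor (Group 1): v = (4.9/108.5)(689 − 600.9) + 12.9 = 16.88
anchor → Form Q (Group 2): y = (150.8/4.7)(16.88 − 13.2) + 626.5 = 744.6

744.6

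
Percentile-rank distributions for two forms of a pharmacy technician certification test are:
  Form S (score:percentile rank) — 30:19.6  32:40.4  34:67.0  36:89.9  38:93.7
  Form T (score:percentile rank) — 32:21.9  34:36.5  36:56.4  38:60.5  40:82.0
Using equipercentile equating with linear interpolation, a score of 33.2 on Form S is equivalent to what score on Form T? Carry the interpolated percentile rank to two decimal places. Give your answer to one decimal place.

PR of 33.2 on Form S: 40.4 + (33.2 − 32)/(34 − 32) × (67.0 − 40.4) = 56.36
On Form T, PR 56.36 falls between score 34 (PR 36.5) and 36 (PR 56.4).
Interpolate: 34 + (56.36 − 36.5)/(56.4 − 36.5) × (36 − 34) = 36.0

36.0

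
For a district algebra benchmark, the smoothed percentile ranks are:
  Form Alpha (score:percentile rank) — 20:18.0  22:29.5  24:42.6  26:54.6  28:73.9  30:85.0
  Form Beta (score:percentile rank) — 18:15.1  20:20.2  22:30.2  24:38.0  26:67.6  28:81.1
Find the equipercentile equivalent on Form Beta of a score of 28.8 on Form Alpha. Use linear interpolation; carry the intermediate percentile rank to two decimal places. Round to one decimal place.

PR of 28.8 on Form Alpha: 73.9 + (28.8 − 28)/(30 − 28) × (85.0 − 73.9) = 78.34
On Form Beta, PR 78.34 falls between score 26 (PR 67.6) and 28 (PR 81.1).
Interpolate: 26 + (78.34 − 67.6)/(81.1 − 67.6) × (28 − 26) = 27.6

27.6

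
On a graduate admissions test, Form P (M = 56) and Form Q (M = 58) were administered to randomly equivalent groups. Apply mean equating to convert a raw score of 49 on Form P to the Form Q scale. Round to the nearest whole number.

Mean equating: y = x + (M_Y − M_X) = 49 + (58 − 56) = 51

51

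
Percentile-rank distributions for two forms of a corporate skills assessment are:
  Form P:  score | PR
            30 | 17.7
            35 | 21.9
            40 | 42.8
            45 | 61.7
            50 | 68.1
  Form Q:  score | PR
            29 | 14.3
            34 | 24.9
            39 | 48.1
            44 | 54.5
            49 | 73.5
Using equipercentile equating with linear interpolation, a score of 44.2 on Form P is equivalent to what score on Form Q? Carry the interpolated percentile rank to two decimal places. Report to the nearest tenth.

45.1

PR of 44.2 on Form P: 42.8 + (44.2 − 40)/(45 − 40) × (61.7 − 42.8) = 58.68
On Form Q, PR 58.68 falls between score 44 (PR 54.5) and 49 (PR 73.5).
Interpolate: 44 + (58.68 − 54.5)/(73.5 − 54.5) × (49 − 44) = 45.1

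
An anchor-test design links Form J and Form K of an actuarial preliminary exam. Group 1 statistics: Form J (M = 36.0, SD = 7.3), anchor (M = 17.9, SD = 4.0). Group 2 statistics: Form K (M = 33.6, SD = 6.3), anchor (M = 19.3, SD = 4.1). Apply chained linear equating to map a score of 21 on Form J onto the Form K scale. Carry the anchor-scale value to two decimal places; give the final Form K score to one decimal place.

18.8

Form J → anchor (Group 1): v = (4.0/7.3)(21 − 36.0) + 17.9 = 9.68
anchor → Form K (Group 2): y = (6.3/4.1)(9.68 − 19.3) + 33.6 = 18.8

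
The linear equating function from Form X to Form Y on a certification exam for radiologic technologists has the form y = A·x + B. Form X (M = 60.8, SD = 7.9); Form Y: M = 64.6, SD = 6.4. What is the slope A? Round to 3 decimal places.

0.810

A = SD_Y / SD_X = 6.4 / 7.9 = 0.810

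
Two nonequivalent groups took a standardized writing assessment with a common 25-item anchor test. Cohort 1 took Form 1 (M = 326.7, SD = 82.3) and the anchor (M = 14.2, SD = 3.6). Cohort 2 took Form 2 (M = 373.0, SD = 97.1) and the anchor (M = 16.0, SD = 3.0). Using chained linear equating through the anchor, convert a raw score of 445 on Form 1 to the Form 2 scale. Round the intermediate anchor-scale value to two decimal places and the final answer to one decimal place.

482.1

Form 1 → anchor (Cohort 1): v = (3.6/82.3)(445 − 326.7) + 14.2 = 19.37
anchor → Form 2 (Cohort 2): y = (97.1/3.0)(19.37 − 16.0) + 373.0 = 482.1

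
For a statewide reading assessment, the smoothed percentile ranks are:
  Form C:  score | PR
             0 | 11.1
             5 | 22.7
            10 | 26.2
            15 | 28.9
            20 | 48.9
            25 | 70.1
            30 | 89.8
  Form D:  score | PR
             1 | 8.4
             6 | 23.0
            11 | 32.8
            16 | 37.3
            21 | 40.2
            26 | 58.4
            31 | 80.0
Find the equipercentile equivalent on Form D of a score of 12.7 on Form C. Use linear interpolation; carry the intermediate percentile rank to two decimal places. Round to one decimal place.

8.4

PR of 12.7 on Form C: 26.2 + (12.7 − 10)/(15 − 10) × (28.9 − 26.2) = 27.66
On Form D, PR 27.66 falls between score 6 (PR 23.0) and 11 (PR 32.8).
Interpolate: 6 + (27.66 − 23.0)/(32.8 − 23.0) × (11 − 6) = 8.4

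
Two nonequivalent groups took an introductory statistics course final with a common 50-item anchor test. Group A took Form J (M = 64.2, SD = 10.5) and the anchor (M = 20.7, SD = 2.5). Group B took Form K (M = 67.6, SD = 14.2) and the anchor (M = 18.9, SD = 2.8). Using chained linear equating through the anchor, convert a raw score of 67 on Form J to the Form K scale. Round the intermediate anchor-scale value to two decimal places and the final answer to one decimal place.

Form J → anchor (Group A): v = (2.5/10.5)(67 − 64.2) + 20.7 = 21.37
anchor → Form K (Group B): y = (14.2/2.8)(21.37 − 18.9) + 67.6 = 80.1

80.1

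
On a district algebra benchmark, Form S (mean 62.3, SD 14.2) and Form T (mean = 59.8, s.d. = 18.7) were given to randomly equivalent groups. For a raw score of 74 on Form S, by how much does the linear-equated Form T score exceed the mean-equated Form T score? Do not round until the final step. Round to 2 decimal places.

3.71

Mean-equated: 74 + (59.8 − 62.3) = 71.50
Linear-equated: (18.7/14.2)(74 − 62.3) + 59.8 = 75.208
Difference = 75.208 − 71.50 = 3.71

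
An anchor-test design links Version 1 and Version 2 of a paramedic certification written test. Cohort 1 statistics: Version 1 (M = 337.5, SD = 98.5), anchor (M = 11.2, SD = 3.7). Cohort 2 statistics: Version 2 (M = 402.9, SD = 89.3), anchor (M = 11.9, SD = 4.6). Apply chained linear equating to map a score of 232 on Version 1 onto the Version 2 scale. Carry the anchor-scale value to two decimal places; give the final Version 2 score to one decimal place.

312.4

Version 1 → anchor (Cohort 1): v = (3.7/98.5)(232 − 337.5) + 11.2 = 7.24
anchor → Version 2 (Cohort 2): y = (89.3/4.6)(7.24 − 11.9) + 402.9 = 312.4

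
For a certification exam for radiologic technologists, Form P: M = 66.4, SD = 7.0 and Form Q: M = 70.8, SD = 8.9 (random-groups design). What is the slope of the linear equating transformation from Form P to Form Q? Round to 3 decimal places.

A = SD_Y / SD_X = 8.9 / 7.0 = 1.271

1.271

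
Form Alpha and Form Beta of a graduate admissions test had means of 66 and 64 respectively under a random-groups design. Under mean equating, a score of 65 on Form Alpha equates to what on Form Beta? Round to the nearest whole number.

Mean equating: y = x + (M_Y − M_X) = 65 + (64 − 66) = 63

63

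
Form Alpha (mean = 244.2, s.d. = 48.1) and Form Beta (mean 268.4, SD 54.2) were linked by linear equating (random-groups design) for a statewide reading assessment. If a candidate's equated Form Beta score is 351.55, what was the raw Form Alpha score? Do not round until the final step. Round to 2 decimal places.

Invert y = (SD_Y/SD_X)(x − M_X) + M_Y:
x = (SD_X/SD_Y)(y − M_Y) + M_X = (48.1/54.2)(351.55 − 268.4) + 244.2
x = 0.887454 × 83.150 + 244.2 = 317.99

317.99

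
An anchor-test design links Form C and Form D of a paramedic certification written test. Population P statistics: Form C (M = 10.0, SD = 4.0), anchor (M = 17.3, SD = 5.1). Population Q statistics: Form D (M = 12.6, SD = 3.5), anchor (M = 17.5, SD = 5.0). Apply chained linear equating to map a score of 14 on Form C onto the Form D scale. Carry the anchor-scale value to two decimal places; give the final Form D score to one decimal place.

16.0

Form C → anchor (Population P): v = (5.1/4.0)(14 − 10.0) + 17.3 = 22.40
anchor → Form D (Population Q): y = (3.5/5.0)(22.40 − 17.5) + 12.6 = 16.0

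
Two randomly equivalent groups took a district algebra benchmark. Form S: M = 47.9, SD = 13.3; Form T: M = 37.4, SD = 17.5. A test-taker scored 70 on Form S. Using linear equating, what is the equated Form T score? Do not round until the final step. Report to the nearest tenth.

Linear equating: y = (SD_Y/SD_X)(x − M_X) + M_Y
y = (17.5/13.3)(70 − 47.9) + 37.4
y = 1.315789 × 22.1 + 37.4 = 29.0789 + 37.4 = 66.5

66.5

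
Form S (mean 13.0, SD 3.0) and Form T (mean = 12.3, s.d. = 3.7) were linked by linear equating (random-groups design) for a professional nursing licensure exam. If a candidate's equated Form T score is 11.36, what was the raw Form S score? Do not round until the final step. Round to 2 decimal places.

Invert y = (SD_Y/SD_X)(x − M_X) + M_Y:
x = (SD_X/SD_Y)(y − M_Y) + M_X = (3.0/3.7)(11.36 − 12.3) + 13.0
x = 0.810811 × -0.940 + 13.0 = 12.24

12.24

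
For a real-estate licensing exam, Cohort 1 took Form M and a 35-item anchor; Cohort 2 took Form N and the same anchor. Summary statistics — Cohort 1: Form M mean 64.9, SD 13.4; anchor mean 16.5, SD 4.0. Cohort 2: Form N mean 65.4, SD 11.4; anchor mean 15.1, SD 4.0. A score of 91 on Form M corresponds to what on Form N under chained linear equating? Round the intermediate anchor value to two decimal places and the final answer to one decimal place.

91.6

Form M → anchor (Cohort 1): v = (4.0/13.4)(91 − 64.9) + 16.5 = 24.29
anchor → Form N (Cohort 2): y = (11.4/4.0)(24.29 − 15.1) + 65.4 = 91.6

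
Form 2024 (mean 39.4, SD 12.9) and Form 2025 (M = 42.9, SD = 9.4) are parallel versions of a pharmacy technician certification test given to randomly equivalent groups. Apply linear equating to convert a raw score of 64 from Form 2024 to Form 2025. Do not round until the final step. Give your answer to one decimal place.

60.8

Linear equating: y = (SD_Y/SD_X)(x − M_X) + M_Y
y = (9.4/12.9)(64 − 39.4) + 42.9
y = 0.728682 × 24.6 + 42.9 = 17.9256 + 42.9 = 60.8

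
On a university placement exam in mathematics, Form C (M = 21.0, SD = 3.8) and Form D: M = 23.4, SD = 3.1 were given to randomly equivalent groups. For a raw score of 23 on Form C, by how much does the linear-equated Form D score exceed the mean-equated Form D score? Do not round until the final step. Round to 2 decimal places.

-0.37

Mean-equated: 23 + (23.4 − 21.0) = 25.40
Linear-equated: (3.1/3.8)(23 − 21.0) + 23.4 = 25.032
Difference = 25.032 − 25.40 = -0.37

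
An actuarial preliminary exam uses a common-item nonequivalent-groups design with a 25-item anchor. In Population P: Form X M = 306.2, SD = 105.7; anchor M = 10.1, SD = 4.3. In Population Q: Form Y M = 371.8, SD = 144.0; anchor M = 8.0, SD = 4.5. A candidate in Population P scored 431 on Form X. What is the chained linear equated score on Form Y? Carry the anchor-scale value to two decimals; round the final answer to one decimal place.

601.6

Form X → anchor (Population P): v = (4.3/105.7)(431 − 306.2) + 10.1 = 15.18
anchor → Form Y (Population Q): y = (144.0/4.5)(15.18 − 8.0) + 371.8 = 601.6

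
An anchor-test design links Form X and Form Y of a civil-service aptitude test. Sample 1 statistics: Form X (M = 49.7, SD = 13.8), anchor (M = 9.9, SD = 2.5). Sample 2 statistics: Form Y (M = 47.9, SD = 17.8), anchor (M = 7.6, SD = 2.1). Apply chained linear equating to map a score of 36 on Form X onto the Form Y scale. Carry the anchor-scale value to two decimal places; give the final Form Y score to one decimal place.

46.4

Form X → anchor (Sample 1): v = (2.5/13.8)(36 − 49.7) + 9.9 = 7.42
anchor → Form Y (Sample 2): y = (17.8/2.1)(7.42 − 7.6) + 47.9 = 46.4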